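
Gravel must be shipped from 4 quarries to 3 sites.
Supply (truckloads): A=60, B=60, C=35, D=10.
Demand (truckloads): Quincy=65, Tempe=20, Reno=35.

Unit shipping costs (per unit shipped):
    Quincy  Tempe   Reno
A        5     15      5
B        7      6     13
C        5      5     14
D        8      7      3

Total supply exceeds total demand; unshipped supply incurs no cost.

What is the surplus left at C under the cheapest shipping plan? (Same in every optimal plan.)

0

An optimal plan:
  A->Quincy: 35 × 5 = 175
  A->Reno: 25 × 5 = 125
  B->Tempe: 15 × 6 = 90
  C->Quincy: 30 × 5 = 150
  C->Tempe: 5 × 5 = 25
  D->Reno: 10 × 3 = 30
Total cost = 595.
C ships 35 of its 35, leaving 0.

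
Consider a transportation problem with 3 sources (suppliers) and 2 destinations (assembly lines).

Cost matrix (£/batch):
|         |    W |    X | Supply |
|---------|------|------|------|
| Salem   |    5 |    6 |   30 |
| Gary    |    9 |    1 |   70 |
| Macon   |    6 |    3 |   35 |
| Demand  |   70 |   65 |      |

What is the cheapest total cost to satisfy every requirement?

Optimal allocation:
  Salem→W: 30 batches
  Gary→W: 5 batches
  Gary→X: 65 batches
  Macon→W: 35 batches
Total cost = £470.

470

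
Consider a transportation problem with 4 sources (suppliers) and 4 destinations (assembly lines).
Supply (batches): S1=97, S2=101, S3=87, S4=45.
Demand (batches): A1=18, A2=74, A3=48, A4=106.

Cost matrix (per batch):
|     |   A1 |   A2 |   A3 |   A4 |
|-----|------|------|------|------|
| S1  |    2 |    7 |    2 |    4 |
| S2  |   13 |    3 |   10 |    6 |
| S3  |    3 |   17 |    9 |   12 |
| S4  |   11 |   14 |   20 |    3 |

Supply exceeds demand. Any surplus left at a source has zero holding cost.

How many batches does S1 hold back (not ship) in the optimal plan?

An optimal plan:
  S1–A3: 48 × 2 = 96
  S1–A4: 49 × 4 = 196
  S2–A2: 74 × 3 = 222
  S2–A4: 12 × 6 = 72
  S3–A1: 18 × 3 = 54
  S4–A4: 45 × 3 = 135
Total cost = 775.
S1 ships 97 of its 97, leaving 0.

0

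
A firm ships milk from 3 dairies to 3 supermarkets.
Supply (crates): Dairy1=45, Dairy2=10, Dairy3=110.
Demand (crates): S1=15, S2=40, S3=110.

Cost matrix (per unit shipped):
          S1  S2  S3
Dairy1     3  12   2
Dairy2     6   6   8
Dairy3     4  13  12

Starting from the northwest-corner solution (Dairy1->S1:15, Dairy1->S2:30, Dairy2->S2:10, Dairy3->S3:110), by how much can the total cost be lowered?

405

Current plan cost = 15·3 + 30·12 + 10·6 + 110·12 = 1785.
Optimal plan:
  Dairy1 to S3: 45 × 2 = 90
  Dairy2 to S2: 10 × 6 = 60
  Dairy3 to S1: 15 × 4 = 60
  Dairy3 to S2: 30 × 13 = 390
  Dairy3 to S3: 65 × 12 = 780
Optimal cost = 1380.
Saving = 1785 − 1380 = 405.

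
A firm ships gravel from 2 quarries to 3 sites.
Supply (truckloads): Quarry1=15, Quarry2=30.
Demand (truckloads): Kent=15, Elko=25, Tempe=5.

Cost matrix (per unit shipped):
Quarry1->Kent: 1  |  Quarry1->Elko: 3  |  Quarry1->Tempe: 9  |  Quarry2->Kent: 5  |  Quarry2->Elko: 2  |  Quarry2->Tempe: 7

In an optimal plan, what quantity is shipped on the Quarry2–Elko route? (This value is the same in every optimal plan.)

Optimal shipments:
  Quarry1→Kent: 15 × 1 = 15
  Quarry2→Elko: 25 × 2 = 50
  Quarry2→Tempe: 5 × 7 = 35
Total cost = 100.
So Quarry2→Elko carries 25 truckloads.

25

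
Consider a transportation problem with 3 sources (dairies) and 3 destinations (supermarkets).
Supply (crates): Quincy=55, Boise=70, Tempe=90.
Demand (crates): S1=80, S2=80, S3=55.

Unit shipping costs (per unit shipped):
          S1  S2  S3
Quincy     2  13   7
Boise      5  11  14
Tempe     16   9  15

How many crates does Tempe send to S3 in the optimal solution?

The minimum-cost plan:
  Quincy–S1: 10 crates
  Quincy–S3: 45 crates
  Boise–S1: 70 crates
  Tempe–S2: 80 crates
  Tempe–S3: 10 crates
Total cost = 1555.
So Tempe→S3 carries 10 crates.

10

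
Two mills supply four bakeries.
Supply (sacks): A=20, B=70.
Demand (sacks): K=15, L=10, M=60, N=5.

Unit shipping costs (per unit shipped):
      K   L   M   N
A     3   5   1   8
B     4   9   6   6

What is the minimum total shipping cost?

One minimum-cost allocation:
  A→M: 20 × 1 = 20
  B→K: 15 × 4 = 60
  B→L: 10 × 9 = 90
  B→M: 40 × 6 = 240
  B→N: 5 × 6 = 30
Total = 20 + 60 + 90 + 240 + 30 = 440.

440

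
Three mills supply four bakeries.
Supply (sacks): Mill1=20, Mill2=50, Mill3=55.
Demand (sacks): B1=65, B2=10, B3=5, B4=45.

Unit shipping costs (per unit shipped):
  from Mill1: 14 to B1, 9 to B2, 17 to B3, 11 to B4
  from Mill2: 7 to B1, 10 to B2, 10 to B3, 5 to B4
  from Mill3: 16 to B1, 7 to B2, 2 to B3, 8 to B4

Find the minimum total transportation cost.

1010

One minimum-cost allocation:
  Mill1–B1: 15 sacks
  Mill1–B2: 5 sacks
  Mill2–B1: 50 sacks
  Mill3–B2: 5 sacks
  Mill3–B3: 5 sacks
  Mill3–B4: 45 sacks
Total cost = 1010.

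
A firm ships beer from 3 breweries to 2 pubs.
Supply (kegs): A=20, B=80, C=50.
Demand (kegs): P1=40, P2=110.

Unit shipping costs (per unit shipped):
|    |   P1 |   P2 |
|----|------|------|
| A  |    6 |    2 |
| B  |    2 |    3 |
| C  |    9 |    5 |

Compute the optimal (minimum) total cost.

490

One minimum-cost allocation:
  A→P2: 20 × 2 = 40
  B→P1: 40 × 2 = 80
  B→P2: 40 × 3 = 120
  C→P2: 50 × 5 = 250
Total = 40 + 80 + 120 + 250 = 490.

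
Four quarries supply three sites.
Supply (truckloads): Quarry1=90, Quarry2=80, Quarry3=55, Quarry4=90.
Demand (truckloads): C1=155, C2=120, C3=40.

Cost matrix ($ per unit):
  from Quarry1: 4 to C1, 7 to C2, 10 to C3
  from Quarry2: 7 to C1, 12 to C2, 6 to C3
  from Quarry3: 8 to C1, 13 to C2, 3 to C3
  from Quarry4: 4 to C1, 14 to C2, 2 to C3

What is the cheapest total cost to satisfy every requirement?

1940

Optimal allocation:
  Quarry1->C2: 90 × $7 = $630
  Quarry2->C1: 50 × $7 = $350
  Quarry2->C2: 30 × $12 = $360
  Quarry3->C1: 15 × $8 = $120
  Quarry3->C3: 40 × $3 = $120
  Quarry4->C1: 90 × $4 = $360
Total = 630 + 350 + 360 + 120 + 120 + 360 = $1940.
(Supply check: Quarry1 ships 90; Quarry2 ships 80; Quarry3 ships 55; Quarry4 ships 90.)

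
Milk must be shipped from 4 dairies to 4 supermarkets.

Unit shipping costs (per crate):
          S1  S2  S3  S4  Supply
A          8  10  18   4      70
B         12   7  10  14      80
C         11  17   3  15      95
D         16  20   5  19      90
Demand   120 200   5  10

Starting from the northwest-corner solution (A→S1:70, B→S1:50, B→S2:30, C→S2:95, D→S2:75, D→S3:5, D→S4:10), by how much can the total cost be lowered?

830

Current plan cost = 70·8 + 50·12 + 30·7 + 95·17 + 75·20 + 5·5 + 10·19 = 4700.
Optimal plan:
  A→S2: 60 × 10 = 600
  A→S4: 10 × 4 = 40
  B→S2: 80 × 7 = 560
  C→S1: 95 × 11 = 1045
  D→S1: 25 × 16 = 400
  D→S2: 60 × 20 = 1200
  D→S3: 5 × 5 = 25
Optimal cost = 3870.
Saving = 4700 − 3870 = 830.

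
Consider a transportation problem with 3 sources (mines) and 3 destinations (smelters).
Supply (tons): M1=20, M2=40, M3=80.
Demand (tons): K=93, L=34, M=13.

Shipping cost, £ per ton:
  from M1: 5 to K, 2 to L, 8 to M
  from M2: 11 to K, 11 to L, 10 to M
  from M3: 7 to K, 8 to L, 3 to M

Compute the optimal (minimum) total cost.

988

An optimal shipping plan:
  M1 to L: 20 × £2 = £40
  M2 to K: 26 × £11 = £286
  M2 to L: 14 × £11 = £154
  M3 to K: 67 × £7 = £469
  M3 to M: 13 × £3 = £39
Total = 40 + 286 + 154 + 469 + 39 = £988.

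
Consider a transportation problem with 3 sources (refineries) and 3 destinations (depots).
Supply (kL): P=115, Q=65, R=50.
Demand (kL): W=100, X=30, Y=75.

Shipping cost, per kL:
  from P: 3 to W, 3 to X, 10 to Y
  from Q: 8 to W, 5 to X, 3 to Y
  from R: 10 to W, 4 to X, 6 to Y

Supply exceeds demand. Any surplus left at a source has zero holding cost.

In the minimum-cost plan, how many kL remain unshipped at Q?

An optimal plan:
  P→W: 100 × 3 = 300
  P→X: 15 × 3 = 45
  Q→Y: 65 × 3 = 195
  R→X: 15 × 4 = 60
  R→Y: 10 × 6 = 60
Total cost = 660.
Q ships 65 of its 65, leaving 0.

0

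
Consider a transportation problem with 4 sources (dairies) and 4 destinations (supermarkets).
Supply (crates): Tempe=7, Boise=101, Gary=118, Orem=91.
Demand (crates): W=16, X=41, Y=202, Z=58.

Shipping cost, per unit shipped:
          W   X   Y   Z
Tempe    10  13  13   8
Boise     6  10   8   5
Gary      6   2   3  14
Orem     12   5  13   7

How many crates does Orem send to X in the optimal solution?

41

Optimal shipments:
  Tempe–Z: 7 crates
  Boise–W: 16 crates
  Boise–Y: 84 crates
  Boise–Z: 1 crates
  Gary–Y: 118 crates
  Orem–X: 41 crates
  Orem–Z: 50 crates
Total cost = 1738.
So Orem→X carries 41 crates.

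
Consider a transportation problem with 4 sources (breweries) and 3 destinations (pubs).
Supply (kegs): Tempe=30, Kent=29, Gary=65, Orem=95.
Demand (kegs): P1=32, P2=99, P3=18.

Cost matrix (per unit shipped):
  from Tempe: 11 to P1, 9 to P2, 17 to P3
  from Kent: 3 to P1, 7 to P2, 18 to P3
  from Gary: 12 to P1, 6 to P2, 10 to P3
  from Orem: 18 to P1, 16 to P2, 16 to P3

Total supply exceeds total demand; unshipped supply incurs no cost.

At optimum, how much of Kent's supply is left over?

An optimal plan:
  Tempe–P2: 30 × 9 = 270
  Kent–P1: 29 × 3 = 87
  Gary–P2: 65 × 6 = 390
  Orem–P1: 3 × 18 = 54
  Orem–P2: 4 × 16 = 64
  Orem–P3: 18 × 16 = 288
Total cost = 1153.
Kent ships 29 of its 29, leaving 0.

0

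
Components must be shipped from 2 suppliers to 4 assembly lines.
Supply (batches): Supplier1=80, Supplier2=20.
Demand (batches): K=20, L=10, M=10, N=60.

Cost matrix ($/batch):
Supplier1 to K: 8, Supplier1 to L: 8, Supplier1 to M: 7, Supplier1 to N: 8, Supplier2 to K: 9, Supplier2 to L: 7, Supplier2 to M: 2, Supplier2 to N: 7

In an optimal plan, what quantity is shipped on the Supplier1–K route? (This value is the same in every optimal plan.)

20

The minimum-cost plan:
  Supplier1->K: 20 × $8 = $160
  Supplier1->L: 10 × $8 = $80
  Supplier1->N: 50 × $8 = $400
  Supplier2->M: 10 × $2 = $20
  Supplier2->N: 10 × $7 = $70
Total cost = $730.
So Supplier1→K carries 20 batches.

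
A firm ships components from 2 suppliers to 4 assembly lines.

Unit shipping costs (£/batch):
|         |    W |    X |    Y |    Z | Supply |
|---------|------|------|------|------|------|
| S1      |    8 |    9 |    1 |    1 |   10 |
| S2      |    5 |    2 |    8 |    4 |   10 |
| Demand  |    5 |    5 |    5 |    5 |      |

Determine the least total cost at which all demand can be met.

One minimum-cost allocation:
  S1–Y: 5 × £1 = £5
  S1–Z: 5 × £1 = £5
  S2–W: 5 × £5 = £25
  S2–X: 5 × £2 = £10
Total = 5 + 5 + 25 + 10 = £45.

45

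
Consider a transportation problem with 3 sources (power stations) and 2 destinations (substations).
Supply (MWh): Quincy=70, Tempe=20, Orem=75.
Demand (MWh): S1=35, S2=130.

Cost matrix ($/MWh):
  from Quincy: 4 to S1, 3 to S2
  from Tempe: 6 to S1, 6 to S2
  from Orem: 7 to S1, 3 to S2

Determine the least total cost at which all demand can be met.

An optimal shipping plan:
  Quincy→S1: 15 × $4 = $60
  Quincy→S2: 55 × $3 = $165
  Tempe→S1: 20 × $6 = $120
  Orem→S2: 75 × $3 = $225
Total = 60 + 165 + 120 + 225 = $570.
(Supply check: Quincy ships 70; Tempe ships 20; Orem ships 75.)

570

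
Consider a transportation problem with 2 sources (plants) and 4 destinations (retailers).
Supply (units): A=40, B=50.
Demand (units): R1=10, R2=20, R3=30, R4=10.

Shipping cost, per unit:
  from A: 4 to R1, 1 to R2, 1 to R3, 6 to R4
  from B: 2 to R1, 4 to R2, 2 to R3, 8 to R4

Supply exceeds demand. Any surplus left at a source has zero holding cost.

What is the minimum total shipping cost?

A cheapest plan:
  A→R2: 20 × 1 = 20
  A→R3: 10 × 1 = 10
  A→R4: 10 × 6 = 60
  B→R1: 10 × 2 = 20
  B→R3: 20 × 2 = 40
Total = 20 + 10 + 60 + 20 + 40 = 150.

150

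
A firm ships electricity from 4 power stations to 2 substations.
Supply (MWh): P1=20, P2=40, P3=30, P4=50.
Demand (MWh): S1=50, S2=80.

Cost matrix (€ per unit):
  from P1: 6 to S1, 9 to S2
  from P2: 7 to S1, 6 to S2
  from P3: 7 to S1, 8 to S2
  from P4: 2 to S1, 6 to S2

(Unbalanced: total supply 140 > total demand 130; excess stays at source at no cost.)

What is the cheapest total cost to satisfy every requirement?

An optimal shipping plan:
  P1→S2: 10 × €9 = €90
  P2→S2: 40 × €6 = €240
  P3→S2: 30 × €8 = €240
  P4→S1: 50 × €2 = €100
Total = 90 + 240 + 240 + 100 = €670.
(Supply check: P1 ships 10; P2 ships 40; P3 ships 30; P4 ships 50.)

670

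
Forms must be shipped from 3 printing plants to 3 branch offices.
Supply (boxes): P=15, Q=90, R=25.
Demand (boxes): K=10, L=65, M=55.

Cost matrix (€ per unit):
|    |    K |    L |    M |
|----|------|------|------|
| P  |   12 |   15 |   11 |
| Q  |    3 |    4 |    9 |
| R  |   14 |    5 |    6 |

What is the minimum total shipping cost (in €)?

One minimum-cost allocation:
  P→M: 15 × €11 = €165
  Q→K: 10 × €3 = €30
  Q→L: 65 × €4 = €260
  Q→M: 15 × €9 = €135
  R→M: 25 × €6 = €150
Total = 165 + 30 + 260 + 135 + 150 = €740.

740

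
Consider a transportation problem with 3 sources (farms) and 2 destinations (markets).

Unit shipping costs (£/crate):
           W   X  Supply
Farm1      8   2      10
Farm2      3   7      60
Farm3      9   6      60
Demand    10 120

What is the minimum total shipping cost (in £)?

760

One minimum-cost allocation:
  Farm1→X: 10 × £2 = £20
  Farm2→W: 10 × £3 = £30
  Farm2→X: 50 × £7 = £350
  Farm3→X: 60 × £6 = £360
Total = 20 + 30 + 350 + 360 = £760.
(Supply check: Farm1 ships 10; Farm2 ships 60; Farm3 ships 60.)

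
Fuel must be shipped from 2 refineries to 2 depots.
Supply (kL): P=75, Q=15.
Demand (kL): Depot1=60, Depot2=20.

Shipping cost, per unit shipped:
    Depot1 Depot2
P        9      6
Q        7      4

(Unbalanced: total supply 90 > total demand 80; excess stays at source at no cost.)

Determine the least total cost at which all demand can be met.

630

One minimum-cost allocation:
  P→Depot1: 45 × 9 = 405
  P→Depot2: 20 × 6 = 120
  Q→Depot1: 15 × 7 = 105
Total = 405 + 120 + 105 = 630.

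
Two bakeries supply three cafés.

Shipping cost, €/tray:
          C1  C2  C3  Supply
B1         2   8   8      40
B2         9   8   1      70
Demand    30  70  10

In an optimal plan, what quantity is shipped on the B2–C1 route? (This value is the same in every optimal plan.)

The minimum-cost plan:
  B1->C1: 30 × €2 = €60
  B1->C2: 10 × €8 = €80
  B2->C2: 60 × €8 = €480
  B2->C3: 10 × €1 = €10
Total cost = €630.
The route B2→C1 is not used.

0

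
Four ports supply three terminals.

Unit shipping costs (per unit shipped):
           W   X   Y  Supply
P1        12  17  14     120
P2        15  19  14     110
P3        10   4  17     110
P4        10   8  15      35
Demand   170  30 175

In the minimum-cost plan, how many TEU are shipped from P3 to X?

30

The minimum-cost plan:
  P1 to W: 55 × 12 = 660
  P1 to Y: 65 × 14 = 910
  P2 to Y: 110 × 14 = 1540
  P3 to W: 80 × 10 = 800
  P3 to X: 30 × 4 = 120
  P4 to W: 35 × 10 = 350
Total cost = 4380.
So P3→X carries 30 TEU.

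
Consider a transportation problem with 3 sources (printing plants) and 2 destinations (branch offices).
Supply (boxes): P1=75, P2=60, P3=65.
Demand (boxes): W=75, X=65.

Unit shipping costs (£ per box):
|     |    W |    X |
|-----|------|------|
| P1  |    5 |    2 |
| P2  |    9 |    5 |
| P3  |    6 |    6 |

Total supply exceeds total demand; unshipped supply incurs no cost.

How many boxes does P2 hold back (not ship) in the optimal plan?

Minimum-cost shipments:
  P1→W: 10 × £5 = £50
  P1→X: 65 × £2 = £130
  P3→W: 65 × £6 = £390
Total cost = £570.
P2 ships 0 of its 60, leaving 60.

60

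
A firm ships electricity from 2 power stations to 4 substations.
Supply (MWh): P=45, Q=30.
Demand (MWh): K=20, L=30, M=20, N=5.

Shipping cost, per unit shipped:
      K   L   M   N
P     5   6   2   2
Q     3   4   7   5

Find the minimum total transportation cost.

One minimum-cost allocation:
  P→K: 20 × 5 = 100
  P→M: 20 × 2 = 40
  P→N: 5 × 2 = 10
  Q→L: 30 × 4 = 120
Total = 100 + 40 + 10 + 120 = 270.
(Supply check: P ships 45; Q ships 30.)

270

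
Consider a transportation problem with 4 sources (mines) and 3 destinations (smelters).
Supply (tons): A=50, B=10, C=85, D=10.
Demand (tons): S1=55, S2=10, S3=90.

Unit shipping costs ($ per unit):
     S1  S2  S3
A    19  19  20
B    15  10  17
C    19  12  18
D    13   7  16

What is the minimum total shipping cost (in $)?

2705

Optimal allocation:
  A->S1: 45 tons
  A->S3: 5 tons
  B->S1: 10 tons
  C->S3: 85 tons
  D->S2: 10 tons
Total cost = $2705.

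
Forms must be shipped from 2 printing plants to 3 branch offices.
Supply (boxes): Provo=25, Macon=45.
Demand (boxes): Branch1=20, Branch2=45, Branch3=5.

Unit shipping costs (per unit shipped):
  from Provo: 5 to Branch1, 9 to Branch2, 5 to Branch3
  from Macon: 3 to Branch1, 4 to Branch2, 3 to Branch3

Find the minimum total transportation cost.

305

Optimal allocation:
  Provo->Branch1: 20 boxes
  Provo->Branch3: 5 boxes
  Macon->Branch2: 45 boxes
Total cost = 305.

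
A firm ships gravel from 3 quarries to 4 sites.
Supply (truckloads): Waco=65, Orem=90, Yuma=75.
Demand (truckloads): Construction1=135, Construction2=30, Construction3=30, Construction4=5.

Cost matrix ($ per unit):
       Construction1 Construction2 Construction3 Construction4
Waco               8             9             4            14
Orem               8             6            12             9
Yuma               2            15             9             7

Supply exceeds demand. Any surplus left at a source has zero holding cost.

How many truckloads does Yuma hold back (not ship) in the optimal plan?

Minimum-cost shipments:
  Waco to Construction1: 5 × $8 = $40
  Waco to Construction3: 30 × $4 = $120
  Orem to Construction1: 55 × $8 = $440
  Orem to Construction2: 30 × $6 = $180
  Orem to Construction4: 5 × $9 = $45
  Yuma to Construction1: 75 × $2 = $150
Total cost = $975.
Yuma ships 75 of its 75, leaving 0.

0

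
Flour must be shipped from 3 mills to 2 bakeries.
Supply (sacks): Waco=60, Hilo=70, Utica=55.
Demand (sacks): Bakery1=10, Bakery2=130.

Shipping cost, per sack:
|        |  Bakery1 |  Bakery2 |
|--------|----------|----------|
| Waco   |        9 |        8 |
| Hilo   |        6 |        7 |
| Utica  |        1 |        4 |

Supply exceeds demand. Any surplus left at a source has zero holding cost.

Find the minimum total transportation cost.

800

Optimal allocation:
  Waco->Bakery2: 15 × 8 = 120
  Hilo->Bakery2: 70 × 7 = 490
  Utica->Bakery1: 10 × 1 = 10
  Utica->Bakery2: 45 × 4 = 180
Total = 120 + 490 + 10 + 180 = 800.
(Supply check: Waco ships 15; Hilo ships 70; Utica ships 55.)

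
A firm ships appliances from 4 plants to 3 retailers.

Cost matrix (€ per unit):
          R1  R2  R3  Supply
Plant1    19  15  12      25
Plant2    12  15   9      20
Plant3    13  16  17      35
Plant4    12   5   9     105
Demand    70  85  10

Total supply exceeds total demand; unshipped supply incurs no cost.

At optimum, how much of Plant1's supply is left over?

Minimum-cost shipments:
  Plant1->R3: 5 × €12 = €60
  Plant2->R1: 20 × €12 = €240
  Plant3->R1: 35 × €13 = €455
  Plant4->R1: 15 × €12 = €180
  Plant4->R2: 85 × €5 = €425
  Plant4->R3: 5 × €9 = €45
Total cost = €1405.
Plant1 ships 5 of its 25, leaving 20.

20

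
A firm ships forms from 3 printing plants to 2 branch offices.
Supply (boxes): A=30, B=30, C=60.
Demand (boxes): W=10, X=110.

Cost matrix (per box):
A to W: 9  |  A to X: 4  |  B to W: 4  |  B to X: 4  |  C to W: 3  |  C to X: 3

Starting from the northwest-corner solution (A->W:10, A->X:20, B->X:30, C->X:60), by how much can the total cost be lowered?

Current plan cost = 10·9 + 20·4 + 30·4 + 60·3 = 470.
Optimal plan:
  A–X: 30 boxes
  B–W: 10 boxes
  B–X: 20 boxes
  C–X: 60 boxes
Optimal cost = 420.
Saving = 470 − 420 = 50.

50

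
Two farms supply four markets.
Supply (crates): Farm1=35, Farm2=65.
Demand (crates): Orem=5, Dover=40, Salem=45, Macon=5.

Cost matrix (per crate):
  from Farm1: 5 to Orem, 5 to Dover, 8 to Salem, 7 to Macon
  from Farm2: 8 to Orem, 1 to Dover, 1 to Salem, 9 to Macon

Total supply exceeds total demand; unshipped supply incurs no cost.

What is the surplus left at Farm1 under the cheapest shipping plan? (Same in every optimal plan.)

Minimum-cost shipments:
  Farm1->Orem: 5 crates
  Farm1->Dover: 20 crates
  Farm1->Macon: 5 crates
  Farm2->Dover: 20 crates
  Farm2->Salem: 45 crates
Total cost = 225.
Farm1 ships 30 of its 35, leaving 5.

5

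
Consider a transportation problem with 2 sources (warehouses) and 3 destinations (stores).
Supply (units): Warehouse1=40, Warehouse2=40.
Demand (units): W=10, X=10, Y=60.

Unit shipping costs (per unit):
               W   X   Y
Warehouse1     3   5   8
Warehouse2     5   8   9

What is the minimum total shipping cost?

An optimal shipping plan:
  Warehouse1→W: 10 × 3 = 30
  Warehouse1→X: 10 × 5 = 50
  Warehouse1→Y: 20 × 8 = 160
  Warehouse2→Y: 40 × 9 = 360
Total = 30 + 50 + 160 + 360 = 600.
(Supply check: Warehouse1 ships 40; Warehouse2 ships 40.)

600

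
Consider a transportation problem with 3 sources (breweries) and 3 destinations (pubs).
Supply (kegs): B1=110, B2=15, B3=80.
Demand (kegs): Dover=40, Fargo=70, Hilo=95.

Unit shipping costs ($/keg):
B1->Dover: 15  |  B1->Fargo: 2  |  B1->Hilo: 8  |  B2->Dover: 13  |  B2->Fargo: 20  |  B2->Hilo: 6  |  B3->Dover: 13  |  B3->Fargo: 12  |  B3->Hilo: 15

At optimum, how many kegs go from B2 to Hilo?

The minimum-cost plan:
  B1–Fargo: 70 × $2 = $140
  B1–Hilo: 40 × $8 = $320
  B2–Hilo: 15 × $6 = $90
  B3–Dover: 40 × $13 = $520
  B3–Hilo: 40 × $15 = $600
Total cost = $1670.
So B2→Hilo carries 15 kegs.

15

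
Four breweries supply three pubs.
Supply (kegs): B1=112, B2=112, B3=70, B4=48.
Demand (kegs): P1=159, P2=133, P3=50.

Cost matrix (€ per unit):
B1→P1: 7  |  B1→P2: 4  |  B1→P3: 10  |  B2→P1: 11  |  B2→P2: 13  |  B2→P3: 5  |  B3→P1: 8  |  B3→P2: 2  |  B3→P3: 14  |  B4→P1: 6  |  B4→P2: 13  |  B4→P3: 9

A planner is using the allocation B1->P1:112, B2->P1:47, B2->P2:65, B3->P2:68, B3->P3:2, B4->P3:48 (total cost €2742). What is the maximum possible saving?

Current plan cost = 112·7 + 47·11 + 65·13 + 68·2 + 2·14 + 48·9 = €2742.
Optimal plan:
  B1 to P1: 49 × €7 = €343
  B1 to P2: 63 × €4 = €252
  B2 to P1: 62 × €11 = €682
  B2 to P3: 50 × €5 = €250
  B3 to P2: 70 × €2 = €140
  B4 to P1: 48 × €6 = €288
Optimal cost = €1955.
Saving = 2742 − 1955 = €787.

787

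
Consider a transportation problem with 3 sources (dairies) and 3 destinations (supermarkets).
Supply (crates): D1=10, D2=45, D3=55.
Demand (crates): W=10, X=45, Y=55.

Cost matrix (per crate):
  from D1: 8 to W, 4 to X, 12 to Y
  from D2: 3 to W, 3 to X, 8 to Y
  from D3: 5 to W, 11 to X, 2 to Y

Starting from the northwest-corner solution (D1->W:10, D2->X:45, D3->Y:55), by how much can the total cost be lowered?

Current plan cost = 10·8 + 45·3 + 55·2 = 325.
Optimal plan:
  D1–X: 10 × 4 = 40
  D2–W: 10 × 3 = 30
  D2–X: 35 × 3 = 105
  D3–Y: 55 × 2 = 110
Optimal cost = 285.
Saving = 325 − 285 = 40.

40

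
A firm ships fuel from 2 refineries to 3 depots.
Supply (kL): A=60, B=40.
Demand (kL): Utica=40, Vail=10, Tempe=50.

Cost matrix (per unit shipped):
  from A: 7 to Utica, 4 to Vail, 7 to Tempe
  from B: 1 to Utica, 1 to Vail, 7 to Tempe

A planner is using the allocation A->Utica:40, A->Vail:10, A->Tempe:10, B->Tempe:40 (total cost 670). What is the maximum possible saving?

240

Current plan cost = 40·7 + 10·4 + 10·7 + 40·7 = 670.
Optimal plan:
  A–Vail: 10 × 4 = 40
  A–Tempe: 50 × 7 = 350
  B–Utica: 40 × 1 = 40
Optimal cost = 430.
Saving = 670 − 430 = 240.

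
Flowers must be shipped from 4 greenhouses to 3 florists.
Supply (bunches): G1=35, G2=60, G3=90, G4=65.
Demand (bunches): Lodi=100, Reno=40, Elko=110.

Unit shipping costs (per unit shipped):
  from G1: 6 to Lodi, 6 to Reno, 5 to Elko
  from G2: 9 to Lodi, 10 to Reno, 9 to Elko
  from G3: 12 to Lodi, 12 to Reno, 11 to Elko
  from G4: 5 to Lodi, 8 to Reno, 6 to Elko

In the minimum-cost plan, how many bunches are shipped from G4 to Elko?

0

The minimum-cost plan:
  G1–Reno: 35 × 6 = 210
  G2–Lodi: 35 × 9 = 315
  G2–Elko: 25 × 9 = 225
  G3–Reno: 5 × 12 = 60
  G3–Elko: 85 × 11 = 935
  G4–Lodi: 65 × 5 = 325
Total cost = 2070.
The route G4→Elko is not used.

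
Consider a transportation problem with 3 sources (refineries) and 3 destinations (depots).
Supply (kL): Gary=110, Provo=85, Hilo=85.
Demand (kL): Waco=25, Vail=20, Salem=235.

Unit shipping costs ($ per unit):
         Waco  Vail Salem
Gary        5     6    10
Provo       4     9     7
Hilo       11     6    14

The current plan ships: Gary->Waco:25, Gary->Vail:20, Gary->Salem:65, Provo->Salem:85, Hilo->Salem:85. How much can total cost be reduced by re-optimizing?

Current plan cost = 25·5 + 20·6 + 65·10 + 85·7 + 85·14 = $2680.
Optimal plan:
  Gary->Waco: 25 × $5 = $125
  Gary->Salem: 85 × $10 = $850
  Provo->Salem: 85 × $7 = $595
  Hilo->Vail: 20 × $6 = $120
  Hilo->Salem: 65 × $14 = $910
Optimal cost = $2600.
Saving = 2680 − 2600 = $80.

80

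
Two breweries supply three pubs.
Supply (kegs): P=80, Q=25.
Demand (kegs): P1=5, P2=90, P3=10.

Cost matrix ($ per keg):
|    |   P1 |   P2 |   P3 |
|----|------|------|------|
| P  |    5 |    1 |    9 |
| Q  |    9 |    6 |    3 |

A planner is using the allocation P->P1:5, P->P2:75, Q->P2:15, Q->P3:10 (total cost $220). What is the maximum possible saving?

5

Current plan cost = 5·5 + 75·1 + 15·6 + 10·3 = $220.
Optimal plan:
  P–P2: 80 × $1 = $80
  Q–P1: 5 × $9 = $45
  Q–P2: 10 × $6 = $60
  Q–P3: 10 × $3 = $30
Optimal cost = $215.
Saving = 220 − 215 = $5.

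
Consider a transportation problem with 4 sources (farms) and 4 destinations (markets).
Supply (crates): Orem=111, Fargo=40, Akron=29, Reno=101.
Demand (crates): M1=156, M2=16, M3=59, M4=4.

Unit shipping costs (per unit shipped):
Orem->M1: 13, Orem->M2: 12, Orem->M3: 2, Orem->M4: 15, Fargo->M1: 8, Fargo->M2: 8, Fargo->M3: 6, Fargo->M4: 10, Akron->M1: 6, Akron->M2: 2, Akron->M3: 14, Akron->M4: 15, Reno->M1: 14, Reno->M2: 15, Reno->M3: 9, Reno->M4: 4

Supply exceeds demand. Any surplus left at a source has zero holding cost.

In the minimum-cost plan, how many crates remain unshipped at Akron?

An optimal plan:
  Orem->M1: 52 × 13 = 676
  Orem->M3: 59 × 2 = 118
  Fargo->M1: 40 × 8 = 320
  Akron->M1: 13 × 6 = 78
  Akron->M2: 16 × 2 = 32
  Reno->M1: 51 × 14 = 714
  Reno->M4: 4 × 4 = 16
Total cost = 1954.
Akron ships 29 of its 29, leaving 0.

0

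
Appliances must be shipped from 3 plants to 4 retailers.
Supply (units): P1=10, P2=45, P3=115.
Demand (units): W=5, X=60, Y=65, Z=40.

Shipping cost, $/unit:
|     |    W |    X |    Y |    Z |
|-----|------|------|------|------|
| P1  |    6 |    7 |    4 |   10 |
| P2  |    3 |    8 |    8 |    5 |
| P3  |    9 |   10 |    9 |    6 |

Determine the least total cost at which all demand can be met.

An optimal shipping plan:
  P1–Y: 10 × $4 = $40
  P2–W: 5 × $3 = $15
  P2–X: 40 × $8 = $320
  P3–X: 20 × $10 = $200
  P3–Y: 55 × $9 = $495
  P3–Z: 40 × $6 = $240
Total = 40 + 15 + 320 + 200 + 495 + 240 = $1310.
(Supply check: P1 ships 10; P2 ships 45; P3 ships 115.)

1310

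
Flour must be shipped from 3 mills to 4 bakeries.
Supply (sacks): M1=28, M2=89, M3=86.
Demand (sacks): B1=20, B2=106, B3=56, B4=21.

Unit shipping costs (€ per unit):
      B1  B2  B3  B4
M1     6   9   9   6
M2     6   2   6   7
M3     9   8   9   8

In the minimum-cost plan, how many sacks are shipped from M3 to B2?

The minimum-cost plan:
  M1→B1: 20 × €6 = €120
  M1→B4: 8 × €6 = €48
  M2→B2: 89 × €2 = €178
  M3→B2: 17 × €8 = €136
  M3→B3: 56 × €9 = €504
  M3→B4: 13 × €8 = €104
Total cost = €1090.
So M3→B2 carries 17 sacks.

17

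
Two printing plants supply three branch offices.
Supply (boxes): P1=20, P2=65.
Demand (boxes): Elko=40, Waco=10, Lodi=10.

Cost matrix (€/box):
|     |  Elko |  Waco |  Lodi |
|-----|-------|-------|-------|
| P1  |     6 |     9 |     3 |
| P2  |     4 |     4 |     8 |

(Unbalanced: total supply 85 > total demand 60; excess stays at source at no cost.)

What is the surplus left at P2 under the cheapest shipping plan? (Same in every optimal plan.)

15

Minimum-cost shipments:
  P1 to Lodi: 10 × €3 = €30
  P2 to Elko: 40 × €4 = €160
  P2 to Waco: 10 × €4 = €40
Total cost = €230.
P2 ships 50 of its 65, leaving 15.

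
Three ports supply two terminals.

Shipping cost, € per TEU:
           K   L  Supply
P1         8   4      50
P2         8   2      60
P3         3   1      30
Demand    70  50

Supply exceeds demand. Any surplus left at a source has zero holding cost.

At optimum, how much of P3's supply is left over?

An optimal plan:
  P1–K: 30 TEU
  P2–K: 10 TEU
  P2–L: 50 TEU
  P3–K: 30 TEU
Total cost = €510.
P3 ships 30 of its 30, leaving 0.

0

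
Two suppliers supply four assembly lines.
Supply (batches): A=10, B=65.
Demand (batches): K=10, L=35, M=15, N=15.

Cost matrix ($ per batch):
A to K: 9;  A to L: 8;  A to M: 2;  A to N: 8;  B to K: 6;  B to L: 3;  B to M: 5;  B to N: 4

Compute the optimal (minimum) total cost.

270

A cheapest plan:
  A→M: 10 × $2 = $20
  B→K: 10 × $6 = $60
  B→L: 35 × $3 = $105
  B→M: 5 × $5 = $25
  B→N: 15 × $4 = $60
Total = 20 + 60 + 105 + 25 + 60 = $270.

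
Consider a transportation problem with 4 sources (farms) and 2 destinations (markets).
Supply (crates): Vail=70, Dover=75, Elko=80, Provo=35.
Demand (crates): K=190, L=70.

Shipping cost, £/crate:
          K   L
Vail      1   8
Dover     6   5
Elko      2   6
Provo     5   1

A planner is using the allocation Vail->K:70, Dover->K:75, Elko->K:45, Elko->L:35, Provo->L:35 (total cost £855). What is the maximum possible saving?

Current plan cost = 70·1 + 75·6 + 45·2 + 35·6 + 35·1 = £855.
Optimal plan:
  Vail to K: 70 × £1 = £70
  Dover to K: 40 × £6 = £240
  Dover to L: 35 × £5 = £175
  Elko to K: 80 × £2 = £160
  Provo to L: 35 × £1 = £35
Optimal cost = £680.
Saving = 855 − 680 = £175.

175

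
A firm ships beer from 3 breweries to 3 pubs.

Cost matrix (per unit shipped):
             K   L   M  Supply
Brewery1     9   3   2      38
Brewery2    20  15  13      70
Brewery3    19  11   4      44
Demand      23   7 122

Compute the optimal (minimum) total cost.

An optimal shipping plan:
  Brewery1 to L: 7 × 3 = 21
  Brewery1 to M: 31 × 2 = 62
  Brewery2 to K: 23 × 20 = 460
  Brewery2 to M: 47 × 13 = 611
  Brewery3 to M: 44 × 4 = 176
Total = 21 + 62 + 460 + 611 + 176 = 1330.

1330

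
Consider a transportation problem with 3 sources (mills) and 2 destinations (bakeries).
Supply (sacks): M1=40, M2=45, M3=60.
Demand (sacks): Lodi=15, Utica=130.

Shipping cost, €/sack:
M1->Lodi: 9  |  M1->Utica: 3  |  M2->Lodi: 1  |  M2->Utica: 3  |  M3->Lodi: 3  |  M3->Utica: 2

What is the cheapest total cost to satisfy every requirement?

345

An optimal shipping plan:
  M1–Utica: 40 × €3 = €120
  M2–Lodi: 15 × €1 = €15
  M2–Utica: 30 × €3 = €90
  M3–Utica: 60 × €2 = €120
Total = 120 + 15 + 90 + 120 = €345.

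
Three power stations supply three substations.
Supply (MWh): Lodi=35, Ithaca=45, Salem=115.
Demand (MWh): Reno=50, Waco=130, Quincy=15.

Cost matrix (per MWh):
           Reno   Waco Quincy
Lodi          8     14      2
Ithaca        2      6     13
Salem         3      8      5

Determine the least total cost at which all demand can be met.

1230

A cheapest plan:
  Lodi to Reno: 20 × 8 = 160
  Lodi to Quincy: 15 × 2 = 30
  Ithaca to Waco: 45 × 6 = 270
  Salem to Reno: 30 × 3 = 90
  Salem to Waco: 85 × 8 = 680
Total = 160 + 30 + 270 + 90 + 680 = 1230.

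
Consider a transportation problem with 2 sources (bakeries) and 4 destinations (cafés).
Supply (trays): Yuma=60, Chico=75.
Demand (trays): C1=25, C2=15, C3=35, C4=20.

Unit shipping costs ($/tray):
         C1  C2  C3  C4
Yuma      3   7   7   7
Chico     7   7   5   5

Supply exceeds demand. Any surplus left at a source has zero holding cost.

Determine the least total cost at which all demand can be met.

One minimum-cost allocation:
  Yuma to C1: 25 trays
  Yuma to C2: 15 trays
  Chico to C3: 35 trays
  Chico to C4: 20 trays
Total cost = $455.
(Supply check: Yuma ships 40; Chico ships 55.)

455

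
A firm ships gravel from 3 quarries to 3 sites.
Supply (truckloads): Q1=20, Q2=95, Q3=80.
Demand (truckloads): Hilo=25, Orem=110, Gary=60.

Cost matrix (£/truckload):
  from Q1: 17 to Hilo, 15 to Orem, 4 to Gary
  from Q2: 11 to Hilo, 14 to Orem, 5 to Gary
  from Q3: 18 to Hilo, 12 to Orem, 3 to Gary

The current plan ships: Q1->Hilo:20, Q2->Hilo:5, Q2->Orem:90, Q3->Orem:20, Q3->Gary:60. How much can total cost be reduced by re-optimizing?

Current plan cost = 20·17 + 5·11 + 90·14 + 20·12 + 60·3 = £2075.
Optimal plan:
  Q1→Gary: 20 truckloads
  Q2→Hilo: 25 truckloads
  Q2→Orem: 30 truckloads
  Q2→Gary: 40 truckloads
  Q3→Orem: 80 truckloads
Optimal cost = £1935.
Saving = 2075 − 1935 = £140.

140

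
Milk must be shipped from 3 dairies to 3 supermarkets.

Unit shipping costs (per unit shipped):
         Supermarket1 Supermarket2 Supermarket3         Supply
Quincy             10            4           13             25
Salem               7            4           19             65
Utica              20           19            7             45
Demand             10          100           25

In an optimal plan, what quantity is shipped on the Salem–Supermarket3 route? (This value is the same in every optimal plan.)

0

Solving gives:
  Quincy→Supermarket2: 25 × 4 = 100
  Salem→Supermarket2: 65 × 4 = 260
  Utica→Supermarket1: 10 × 20 = 200
  Utica→Supermarket2: 10 × 19 = 190
  Utica→Supermarket3: 25 × 7 = 175
Total cost = 925.
The route Salem→Supermarket3 is not used.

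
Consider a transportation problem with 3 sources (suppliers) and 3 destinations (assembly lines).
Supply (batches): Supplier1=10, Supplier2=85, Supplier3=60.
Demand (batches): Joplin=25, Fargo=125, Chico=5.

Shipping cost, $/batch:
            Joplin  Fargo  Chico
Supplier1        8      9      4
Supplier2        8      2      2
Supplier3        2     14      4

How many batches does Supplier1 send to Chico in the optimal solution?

0

Optimal shipments:
  Supplier1→Fargo: 10 × $9 = $90
  Supplier2→Fargo: 85 × $2 = $170
  Supplier3→Joplin: 25 × $2 = $50
  Supplier3→Fargo: 30 × $14 = $420
  Supplier3→Chico: 5 × $4 = $20
Total cost = $750.
The route Supplier1→Chico is not used.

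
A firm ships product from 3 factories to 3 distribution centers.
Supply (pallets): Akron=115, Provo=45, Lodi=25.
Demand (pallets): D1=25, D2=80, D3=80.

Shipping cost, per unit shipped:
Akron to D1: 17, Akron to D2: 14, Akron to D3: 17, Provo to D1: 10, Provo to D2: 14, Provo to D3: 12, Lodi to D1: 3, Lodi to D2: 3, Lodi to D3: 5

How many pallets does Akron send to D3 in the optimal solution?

The minimum-cost plan:
  Akron–D2: 80 × 14 = 1120
  Akron–D3: 35 × 17 = 595
  Provo–D1: 25 × 10 = 250
  Provo–D3: 20 × 12 = 240
  Lodi–D3: 25 × 5 = 125
Total cost = 2330.
So Akron→D3 carries 35 pallets.

35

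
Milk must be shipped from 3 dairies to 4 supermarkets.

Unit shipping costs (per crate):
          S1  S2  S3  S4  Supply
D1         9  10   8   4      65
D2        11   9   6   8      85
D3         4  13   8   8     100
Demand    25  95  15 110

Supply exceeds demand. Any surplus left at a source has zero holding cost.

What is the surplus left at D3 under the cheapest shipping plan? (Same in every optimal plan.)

5

An optimal plan:
  D1 to S4: 65 × 4 = 260
  D2 to S2: 85 × 9 = 765
  D3 to S1: 25 × 4 = 100
  D3 to S2: 10 × 13 = 130
  D3 to S3: 15 × 8 = 120
  D3 to S4: 45 × 8 = 360
Total cost = 1735.
D3 ships 95 of its 100, leaving 5.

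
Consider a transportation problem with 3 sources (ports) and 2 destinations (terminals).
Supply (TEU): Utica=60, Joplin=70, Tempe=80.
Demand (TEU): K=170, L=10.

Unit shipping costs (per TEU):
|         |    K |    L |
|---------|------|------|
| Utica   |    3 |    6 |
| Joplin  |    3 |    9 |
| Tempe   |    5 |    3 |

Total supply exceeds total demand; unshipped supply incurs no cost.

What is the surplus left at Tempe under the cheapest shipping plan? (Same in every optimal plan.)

30

Minimum-cost shipments:
  Utica→K: 60 × 3 = 180
  Joplin→K: 70 × 3 = 210
  Tempe→K: 40 × 5 = 200
  Tempe→L: 10 × 3 = 30
Total cost = 620.
Tempe ships 50 of its 80, leaving 30.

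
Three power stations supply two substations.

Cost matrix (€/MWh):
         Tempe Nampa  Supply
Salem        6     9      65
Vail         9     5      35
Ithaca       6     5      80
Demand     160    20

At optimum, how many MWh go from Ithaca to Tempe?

80

Solving gives:
  Salem–Tempe: 65 × €6 = €390
  Vail–Tempe: 15 × €9 = €135
  Vail–Nampa: 20 × €5 = €100
  Ithaca–Tempe: 80 × €6 = €480
Total cost = €1105.
So Ithaca→Tempe carries 80 MWh.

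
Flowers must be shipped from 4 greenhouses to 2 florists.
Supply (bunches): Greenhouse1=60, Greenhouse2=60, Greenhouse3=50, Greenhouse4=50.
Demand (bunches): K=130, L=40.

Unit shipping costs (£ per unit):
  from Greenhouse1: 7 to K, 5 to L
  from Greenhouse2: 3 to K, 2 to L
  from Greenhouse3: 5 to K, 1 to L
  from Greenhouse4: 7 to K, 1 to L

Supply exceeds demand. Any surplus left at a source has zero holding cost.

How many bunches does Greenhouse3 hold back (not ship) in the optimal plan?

An optimal plan:
  Greenhouse1→K: 10 × £7 = £70
  Greenhouse2→K: 60 × £3 = £180
  Greenhouse3→K: 50 × £5 = £250
  Greenhouse4→K: 10 × £7 = £70
  Greenhouse4→L: 40 × £1 = £40
Total cost = £610.
Greenhouse3 ships 50 of its 50, leaving 0.

0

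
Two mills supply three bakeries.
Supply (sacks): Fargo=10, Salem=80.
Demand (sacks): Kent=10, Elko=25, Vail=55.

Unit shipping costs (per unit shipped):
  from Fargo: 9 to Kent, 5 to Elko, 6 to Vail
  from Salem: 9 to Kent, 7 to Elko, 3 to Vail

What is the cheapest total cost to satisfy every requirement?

410

Optimal allocation:
  Fargo to Elko: 10 × 5 = 50
  Salem to Kent: 10 × 9 = 90
  Salem to Elko: 15 × 7 = 105
  Salem to Vail: 55 × 3 = 165
Total = 50 + 90 + 105 + 165 = 410.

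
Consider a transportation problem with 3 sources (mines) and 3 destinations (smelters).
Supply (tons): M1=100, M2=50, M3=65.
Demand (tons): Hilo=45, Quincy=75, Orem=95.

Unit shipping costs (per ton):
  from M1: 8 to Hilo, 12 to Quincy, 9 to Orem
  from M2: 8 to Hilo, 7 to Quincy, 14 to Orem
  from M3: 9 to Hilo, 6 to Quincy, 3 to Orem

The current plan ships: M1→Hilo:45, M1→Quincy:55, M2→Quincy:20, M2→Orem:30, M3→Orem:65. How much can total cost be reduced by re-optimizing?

Current plan cost = 45·8 + 55·12 + 20·7 + 30·14 + 65·3 = 1775.
Optimal plan:
  M1→Hilo: 45 tons
  M1→Quincy: 25 tons
  M1→Orem: 30 tons
  M2→Quincy: 50 tons
  M3→Orem: 65 tons
Optimal cost = 1475.
Saving = 1775 − 1475 = 300.

300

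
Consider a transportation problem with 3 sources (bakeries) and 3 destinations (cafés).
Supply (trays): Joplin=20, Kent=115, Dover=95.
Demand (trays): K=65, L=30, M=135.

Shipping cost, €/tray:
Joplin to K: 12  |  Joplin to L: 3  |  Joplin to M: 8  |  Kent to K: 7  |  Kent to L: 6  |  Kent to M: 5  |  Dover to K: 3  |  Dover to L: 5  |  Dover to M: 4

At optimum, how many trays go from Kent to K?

0

Optimal shipments:
  Joplin->L: 20 × €3 = €60
  Kent->M: 115 × €5 = €575
  Dover->K: 65 × €3 = €195
  Dover->L: 10 × €5 = €50
  Dover->M: 20 × €4 = €80
Total cost = €960.
The route Kent→K is not used.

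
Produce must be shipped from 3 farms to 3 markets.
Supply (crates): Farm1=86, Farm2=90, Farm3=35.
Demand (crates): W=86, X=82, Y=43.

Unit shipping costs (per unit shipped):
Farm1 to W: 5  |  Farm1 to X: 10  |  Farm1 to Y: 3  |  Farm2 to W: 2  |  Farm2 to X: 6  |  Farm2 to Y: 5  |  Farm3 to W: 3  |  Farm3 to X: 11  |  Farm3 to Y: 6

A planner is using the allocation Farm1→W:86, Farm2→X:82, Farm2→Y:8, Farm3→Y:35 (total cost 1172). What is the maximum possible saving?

Current plan cost = 86·5 + 82·6 + 8·5 + 35·6 = 1172.
Optimal plan:
  Farm1–W: 43 × 5 = 215
  Farm1–Y: 43 × 3 = 129
  Farm2–W: 8 × 2 = 16
  Farm2–X: 82 × 6 = 492
  Farm3–W: 35 × 3 = 105
Optimal cost = 957.
Saving = 1172 − 957 = 215.

215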